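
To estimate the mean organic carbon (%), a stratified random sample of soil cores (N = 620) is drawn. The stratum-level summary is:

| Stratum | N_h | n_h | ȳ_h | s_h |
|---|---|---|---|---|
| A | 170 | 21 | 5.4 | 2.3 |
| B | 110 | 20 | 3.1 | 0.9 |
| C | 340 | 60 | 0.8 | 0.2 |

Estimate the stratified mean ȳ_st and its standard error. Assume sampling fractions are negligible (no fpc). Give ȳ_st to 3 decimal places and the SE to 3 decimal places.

ȳ_st = Σ W_h ȳ_h = (170·5.4 + 110·3.1 + 340·0.8)/620 = 2.46935
V̂(ȳ_st) = Σ W_h² s_h²/n_h, with W_h = N_h/N and N = 620:
  stratum A: (170/620)²·2.3²/21 = 0.0189387
  stratum B: (110/620)²·0.9²/20 = 0.00127484
  stratum C: (340/620)²·0.2²/60 = 0.000200486
V̂(ȳ_st) = 0.0204141
SE(ȳ_st) = √0.0204141 = 0.142878

ȳ_st ≈ 2.469, SE ≈ 0.143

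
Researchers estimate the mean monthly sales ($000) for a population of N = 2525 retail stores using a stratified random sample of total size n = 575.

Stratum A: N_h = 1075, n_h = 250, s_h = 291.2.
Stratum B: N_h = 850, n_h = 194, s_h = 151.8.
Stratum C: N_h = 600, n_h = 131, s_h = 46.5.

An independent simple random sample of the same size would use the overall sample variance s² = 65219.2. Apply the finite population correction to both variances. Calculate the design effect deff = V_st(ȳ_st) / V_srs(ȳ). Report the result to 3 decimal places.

V̂(ȳ_st) = Σ W_h² (1 − n_h/N_h) s_h²/n_h, with W_h = N_h/N and N = 2525:
  stratum A: (1075/2525)²·(1 − 250/1075)·291.2²/250 = 47.1827
  stratum B: (850/2525)²·(1 − 194/850)·151.8²/194 = 10.3882
  stratum C: (600/2525)²·(1 − 131/600)·46.5²/131 = 0.728511
V_st = 58.2994
V_srs = (1 − 575/2525)·65219.2/575 = 87.5953
deff = V_st / V_srs = 58.2994/87.5953 = 0.6656

deff ≈ 0.666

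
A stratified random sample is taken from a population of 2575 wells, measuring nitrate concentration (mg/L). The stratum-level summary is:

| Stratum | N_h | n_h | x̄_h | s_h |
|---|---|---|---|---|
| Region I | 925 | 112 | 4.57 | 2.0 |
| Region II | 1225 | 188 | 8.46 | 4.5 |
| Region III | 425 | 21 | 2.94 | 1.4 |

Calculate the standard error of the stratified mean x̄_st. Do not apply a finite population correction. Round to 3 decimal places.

V̂(x̄_st) = Σ W_h² s_h²/n_h, with W_h = N_h/N and N = 2575:
  stratum Region I: (925/2575)²·2.0²/112 = 0.00460862
  stratum Region II: (1225/2575)²·4.5²/188 = 0.0243773
  stratum Region III: (425/2575)²·1.4²/21 = 0.0025425
V̂(x̄_st) = 0.0315284
SE(x̄_st) = √0.0315284 = 0.177562

SE(x̄_st) ≈ 0.178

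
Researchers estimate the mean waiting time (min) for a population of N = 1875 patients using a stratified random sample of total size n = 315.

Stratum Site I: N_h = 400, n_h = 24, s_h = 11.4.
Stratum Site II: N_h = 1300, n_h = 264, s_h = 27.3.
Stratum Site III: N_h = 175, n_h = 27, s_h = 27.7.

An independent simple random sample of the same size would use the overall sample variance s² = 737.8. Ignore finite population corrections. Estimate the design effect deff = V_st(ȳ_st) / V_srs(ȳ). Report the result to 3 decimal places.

deff ≈ 0.790

V̂(ȳ_st) = Σ W_h² s_h²/n_h, with W_h = N_h/N and N = 1875:
  stratum Site I: (400/1875)²·11.4²/24 = 0.246443
  stratum Site II: (1300/1875)²·27.3²/264 = 1.35708
  stratum Site III: (175/1875)²·27.7²/27 = 0.247554
V_st = 1.85108
V_srs = s²/n = 737.8/315 = 2.34222
deff = V_st / V_srs = 1.85108/2.34222 = 0.7903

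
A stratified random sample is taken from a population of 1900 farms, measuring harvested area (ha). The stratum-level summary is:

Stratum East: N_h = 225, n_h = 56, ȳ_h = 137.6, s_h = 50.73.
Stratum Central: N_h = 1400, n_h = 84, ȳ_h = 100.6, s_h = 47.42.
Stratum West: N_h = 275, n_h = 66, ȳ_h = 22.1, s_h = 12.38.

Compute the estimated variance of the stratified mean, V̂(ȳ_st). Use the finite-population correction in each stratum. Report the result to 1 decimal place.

V̂(ȳ_st) ≈ 14.2

V̂(ȳ_st) = Σ W_h² (1 − n_h/N_h) s_h²/n_h, with W_h = N_h/N and N = 1900:
  stratum East: (225/1900)²·(1 − 56/225)·50.73²/56 = 0.484065
  stratum Central: (1400/1900)²·(1 − 84/1400)·47.42²/84 = 13.6622
  stratum West: (275/1900)²·(1 − 66/275)·12.38²/66 = 0.0369717
V̂(ȳ_st) = 14.1832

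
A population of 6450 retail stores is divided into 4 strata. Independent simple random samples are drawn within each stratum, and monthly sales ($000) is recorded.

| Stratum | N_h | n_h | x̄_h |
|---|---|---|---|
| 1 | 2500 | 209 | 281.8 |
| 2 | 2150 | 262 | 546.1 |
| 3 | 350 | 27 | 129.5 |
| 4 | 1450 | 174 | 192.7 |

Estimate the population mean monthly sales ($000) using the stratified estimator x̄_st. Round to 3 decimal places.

N = Σ N_h = 6450. Stratum weights W_h = N_h/N.
x̄_st = (2500·281.8 + 2150·546.1 + 350·129.5 + 1450·192.7) / 6450 = 341.60543

x̄_st ≈ 341.605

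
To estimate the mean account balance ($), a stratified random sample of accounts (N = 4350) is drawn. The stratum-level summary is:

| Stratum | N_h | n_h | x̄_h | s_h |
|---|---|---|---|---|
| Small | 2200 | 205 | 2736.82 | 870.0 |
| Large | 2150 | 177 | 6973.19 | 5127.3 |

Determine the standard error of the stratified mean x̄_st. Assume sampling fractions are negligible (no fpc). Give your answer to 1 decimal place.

V̂(x̄_st) = Σ W_h² s_h²/n_h, with W_h = N_h/N and N = 4350:
  stratum Small: (2200/4350)²·870.0²/205 = 944.39
  stratum Large: (2150/4350)²·5127.3²/177 = 36283
V̂(x̄_st) = 37227.3
SE(x̄_st) = √37227.3 = 192.944

SE(x̄_st) ≈ 192.9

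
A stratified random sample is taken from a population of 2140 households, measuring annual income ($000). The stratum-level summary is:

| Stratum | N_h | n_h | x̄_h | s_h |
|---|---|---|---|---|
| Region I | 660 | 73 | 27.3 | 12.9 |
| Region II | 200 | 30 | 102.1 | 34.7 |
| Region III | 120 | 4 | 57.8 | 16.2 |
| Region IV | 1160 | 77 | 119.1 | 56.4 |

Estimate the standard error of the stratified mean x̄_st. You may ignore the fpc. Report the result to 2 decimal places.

SE(x̄_st) ≈ 3.59

V̂(x̄_st) = Σ W_h² s_h²/n_h, with W_h = N_h/N and N = 2140:
  stratum Region I: (660/2140)²·12.9²/73 = 0.216829
  stratum Region II: (200/2140)²·34.7²/30 = 0.350566
  stratum Region III: (120/2140)²·16.2²/4 = 0.206303
  stratum Region IV: (1160/2140)²·56.4²/77 = 12.1382
V̂(x̄_st) = 12.9119
SE(x̄_st) = √12.9119 = 3.59332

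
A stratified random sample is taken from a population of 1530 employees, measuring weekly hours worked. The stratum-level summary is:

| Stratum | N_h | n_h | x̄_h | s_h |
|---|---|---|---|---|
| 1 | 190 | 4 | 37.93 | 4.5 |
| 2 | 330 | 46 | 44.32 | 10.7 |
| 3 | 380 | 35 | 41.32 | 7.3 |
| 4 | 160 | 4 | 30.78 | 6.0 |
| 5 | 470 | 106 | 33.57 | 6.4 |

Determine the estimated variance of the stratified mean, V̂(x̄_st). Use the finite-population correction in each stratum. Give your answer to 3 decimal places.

V̂(x̄_st) = Σ W_h² (1 − n_h/N_h) s_h²/n_h, with W_h = N_h/N and N = 1530:
  stratum 1: (190/1530)²·(1 − 4/190)·4.5²/4 = 0.0764273
  stratum 2: (330/1530)²·(1 − 46/330)·10.7²/46 = 0.0996458
  stratum 3: (380/1530)²·(1 − 35/380)·7.3²/35 = 0.0852702
  stratum 4: (160/1530)²·(1 − 4/160)·6.0²/4 = 0.0959631
  stratum 5: (470/1530)²·(1 − 106/470)·6.4²/106 = 0.0282404
V̂(x̄_st) = 0.385547

V̂(x̄_st) ≈ 0.386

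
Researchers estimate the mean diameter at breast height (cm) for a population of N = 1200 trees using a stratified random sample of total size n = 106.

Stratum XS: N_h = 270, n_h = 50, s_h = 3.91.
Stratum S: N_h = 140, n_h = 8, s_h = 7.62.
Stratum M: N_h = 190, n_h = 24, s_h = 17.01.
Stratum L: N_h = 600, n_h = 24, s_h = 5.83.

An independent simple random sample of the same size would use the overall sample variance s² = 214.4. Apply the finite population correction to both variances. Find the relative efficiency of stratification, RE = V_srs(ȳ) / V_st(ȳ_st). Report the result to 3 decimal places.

V̂(ȳ_st) = Σ W_h² (1 − n_h/N_h) s_h²/n_h, with W_h = N_h/N and N = 1200:
  stratum XS: (270/1200)²·(1 − 50/270)·3.91²/50 = 0.0126127
  stratum S: (140/1200)²·(1 − 8/140)·7.62²/8 = 0.093145
  stratum M: (190/1200)²·(1 − 24/190)·17.01²/24 = 0.264056
  stratum L: (600/1200)²·(1 − 24/600)·5.83²/24 = 0.339889
V_st = 0.709703
V_srs = (1 − 106/1200)·214.4/106 = 1.84397
Relative efficiency = V_srs / V_st = 1.84397/0.709703 = 2.5982

RE ≈ 2.598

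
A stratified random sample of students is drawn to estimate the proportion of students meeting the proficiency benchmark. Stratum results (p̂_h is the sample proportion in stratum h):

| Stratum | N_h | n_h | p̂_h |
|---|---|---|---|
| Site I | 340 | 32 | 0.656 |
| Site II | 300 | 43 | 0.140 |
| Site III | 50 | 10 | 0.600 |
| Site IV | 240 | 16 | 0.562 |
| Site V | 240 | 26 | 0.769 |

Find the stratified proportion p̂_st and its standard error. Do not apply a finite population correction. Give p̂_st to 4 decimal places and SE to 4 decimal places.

N = 1170; stratum weights W_h = N_h/N.
p̂_st = Σ W_h p̂_h = (340·0.656 + 300·0.140 + 50·0.600 + 240·0.562 + 240·0.769)/1170 = 0.52520
V̂(p̂_st) = Σ W_h² p̂_h(1−p̂_h)/(n_h−1):
  stratum Site I: (340/1170)²·0.656·0.344/31 = 0.000614733
  stratum Site II: (300/1170)²·0.140·0.860/42 = 0.000188472
  stratum Site III: (50/1170)²·0.600·0.400/9 = 4.87009e-05
  stratum Site IV: (240/1170)²·0.562·0.438/15 = 0.00069051
  stratum Site V: (240/1170)²·0.769·0.231/25 = 0.000298985
V̂(p̂_st) = 0.0018414; SE = √V̂ = 0.0429116

p̂_st ≈ 0.5252, SE ≈ 0.0429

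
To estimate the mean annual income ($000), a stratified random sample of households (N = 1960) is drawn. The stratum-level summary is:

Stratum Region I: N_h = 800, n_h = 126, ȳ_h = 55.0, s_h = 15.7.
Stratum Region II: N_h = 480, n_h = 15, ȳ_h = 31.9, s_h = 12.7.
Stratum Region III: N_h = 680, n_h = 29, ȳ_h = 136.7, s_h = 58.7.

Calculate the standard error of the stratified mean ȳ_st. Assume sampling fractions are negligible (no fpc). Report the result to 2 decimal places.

SE(ȳ_st) ≈ 3.91

V̂(ȳ_st) = Σ W_h² s_h²/n_h, with W_h = N_h/N and N = 1960:
  stratum Region I: (800/1960)²·15.7²/126 = 0.325909
  stratum Region II: (480/1960)²·12.7²/15 = 0.644891
  stratum Region III: (680/1960)²·58.7²/29 = 14.3016
V̂(ȳ_st) = 15.2724
SE(ȳ_st) = √15.2724 = 3.90799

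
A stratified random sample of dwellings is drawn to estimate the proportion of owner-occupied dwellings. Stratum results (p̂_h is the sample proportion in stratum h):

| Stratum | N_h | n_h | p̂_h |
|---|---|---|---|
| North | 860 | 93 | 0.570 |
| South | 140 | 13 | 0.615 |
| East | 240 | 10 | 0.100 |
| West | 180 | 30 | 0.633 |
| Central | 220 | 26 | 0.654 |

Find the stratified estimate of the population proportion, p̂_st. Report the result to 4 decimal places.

N = 1640; stratum weights W_h = N_h/N.
p̂_st = Σ W_h p̂_h = (860·0.570 + 140·0.615 + 240·0.100 + 180·0.633 + 220·0.654)/1640 = 0.52324

p̂_st ≈ 0.5232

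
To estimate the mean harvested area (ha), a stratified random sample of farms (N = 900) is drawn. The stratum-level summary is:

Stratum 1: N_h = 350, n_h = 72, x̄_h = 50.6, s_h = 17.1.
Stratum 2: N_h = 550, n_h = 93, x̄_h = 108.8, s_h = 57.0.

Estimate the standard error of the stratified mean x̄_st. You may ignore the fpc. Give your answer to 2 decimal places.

SE(x̄_st) ≈ 3.70

V̂(x̄_st) = Σ W_h² s_h²/n_h, with W_h = N_h/N and N = 900:
  stratum 1: (350/900)²·17.1²/72 = 0.614201
  stratum 2: (550/900)²·57.0²/93 = 13.0469
V̂(x̄_st) = 13.6611
SE(x̄_st) = √13.6611 = 3.69609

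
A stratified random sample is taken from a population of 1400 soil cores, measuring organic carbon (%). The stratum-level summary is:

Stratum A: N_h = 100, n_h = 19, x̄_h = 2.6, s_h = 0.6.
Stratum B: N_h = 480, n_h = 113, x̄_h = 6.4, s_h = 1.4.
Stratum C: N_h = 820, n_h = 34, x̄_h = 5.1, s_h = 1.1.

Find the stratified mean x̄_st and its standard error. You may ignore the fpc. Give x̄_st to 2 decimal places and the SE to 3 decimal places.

x̄_st ≈ 5.37, SE ≈ 0.120

x̄_st = Σ W_h x̄_h = (100·2.6 + 480·6.4 + 820·5.1)/1400 = 5.36714
V̂(x̄_st) = Σ W_h² s_h²/n_h, with W_h = N_h/N and N = 1400:
  stratum A: (100/1400)²·0.6²/19 = 9.66702e-05
  stratum B: (480/1400)²·1.4²/113 = 0.00203894
  stratum C: (820/1400)²·1.1²/34 = 0.0122089
V̂(x̄_st) = 0.0143446
SE(x̄_st) = √0.0143446 = 0.119769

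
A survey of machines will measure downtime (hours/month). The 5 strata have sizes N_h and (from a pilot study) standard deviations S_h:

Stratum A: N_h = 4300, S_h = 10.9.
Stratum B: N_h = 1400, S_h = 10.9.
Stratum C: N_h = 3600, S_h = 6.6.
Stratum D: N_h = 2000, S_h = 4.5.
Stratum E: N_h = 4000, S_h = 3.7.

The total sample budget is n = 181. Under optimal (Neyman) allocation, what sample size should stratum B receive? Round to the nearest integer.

Neyman allocation: n_h = n · N_h S_h / Σ N_i S_i, with n = 181.
  stratum A: N_h·S_h = 4300·10.9 = 46870.00
  stratum B: N_h·S_h = 1400·10.9 = 15260.00
  stratum C: N_h·S_h = 3600·6.6 = 23760.00
  stratum D: N_h·S_h = 2000·4.5 = 9000.00
  stratum E: N_h·S_h = 4000·3.7 = 14800.00
Σ N_h S_h = 109690.00
n for stratum B = 181·15260.00/109690.00 = 25.181 → 25

25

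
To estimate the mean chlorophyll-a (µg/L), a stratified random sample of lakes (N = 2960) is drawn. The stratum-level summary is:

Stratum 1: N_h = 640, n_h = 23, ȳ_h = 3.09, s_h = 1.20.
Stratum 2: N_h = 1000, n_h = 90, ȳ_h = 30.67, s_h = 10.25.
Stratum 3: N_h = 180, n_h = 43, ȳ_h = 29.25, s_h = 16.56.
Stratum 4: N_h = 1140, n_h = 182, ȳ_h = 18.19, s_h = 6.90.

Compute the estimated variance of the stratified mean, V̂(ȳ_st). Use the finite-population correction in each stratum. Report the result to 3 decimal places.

V̂(ȳ_st) = Σ W_h² (1 − n_h/N_h) s_h²/n_h, with W_h = N_h/N and N = 2960:
  stratum 1: (640/2960)²·(1 − 23/640)·1.20²/23 = 0.00282174
  stratum 2: (1000/2960)²·(1 − 90/1000)·10.25²/90 = 0.121245
  stratum 3: (180/2960)²·(1 − 43/180)·16.56²/43 = 0.0179499
  stratum 4: (1140/2960)²·(1 − 182/1140)·6.90²/182 = 0.0326072
V̂(ȳ_st) = 0.174624

V̂(ȳ_st) ≈ 0.175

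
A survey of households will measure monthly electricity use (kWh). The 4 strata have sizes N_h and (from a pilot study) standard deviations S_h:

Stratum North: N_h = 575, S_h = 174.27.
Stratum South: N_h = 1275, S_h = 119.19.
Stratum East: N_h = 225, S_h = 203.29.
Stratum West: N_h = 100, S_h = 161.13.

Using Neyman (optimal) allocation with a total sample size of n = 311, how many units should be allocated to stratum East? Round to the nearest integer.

45

Neyman allocation: n_h = n · N_h S_h / Σ N_i S_i, with n = 311.
  stratum North: N_h·S_h = 575·174.27 = 100205.25
  stratum South: N_h·S_h = 1275·119.19 = 151967.25
  stratum East: N_h·S_h = 225·203.29 = 45740.25
  stratum West: N_h·S_h = 100·161.13 = 16113.00
Σ N_h S_h = 314025.75
n for stratum East = 311·45740.25/314025.75 = 45.300 → 45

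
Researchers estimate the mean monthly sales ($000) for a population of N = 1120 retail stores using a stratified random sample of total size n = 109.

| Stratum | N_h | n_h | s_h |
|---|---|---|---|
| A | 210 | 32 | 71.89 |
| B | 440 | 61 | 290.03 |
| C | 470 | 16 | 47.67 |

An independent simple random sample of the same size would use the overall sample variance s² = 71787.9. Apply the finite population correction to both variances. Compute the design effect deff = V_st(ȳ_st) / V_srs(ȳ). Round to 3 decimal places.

deff ≈ 0.357

V̂(ȳ_st) = Σ W_h² (1 − n_h/N_h) s_h²/n_h, with W_h = N_h/N and N = 1120:
  stratum A: (210/1120)²·(1 − 32/210)·71.89²/32 = 4.81272
  stratum B: (440/1120)²·(1 − 61/440)·290.03²/61 = 183.321
  stratum C: (470/1120)²·(1 − 16/470)·47.67²/16 = 24.1595
V_st = 212.293
V_srs = (1 − 109/1120)·71787.9/109 = 594.508
deff = V_st / V_srs = 212.293/594.508 = 0.3571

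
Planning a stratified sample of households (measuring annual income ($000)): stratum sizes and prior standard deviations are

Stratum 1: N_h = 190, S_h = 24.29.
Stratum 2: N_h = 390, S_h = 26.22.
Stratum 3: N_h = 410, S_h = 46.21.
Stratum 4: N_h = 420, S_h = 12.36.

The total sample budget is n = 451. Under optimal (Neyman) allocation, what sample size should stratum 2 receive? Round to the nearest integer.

Neyman allocation: n_h = n · N_h S_h / Σ N_i S_i, with n = 451.
  stratum 1: N_h·S_h = 190·24.29 = 4615.10
  stratum 2: N_h·S_h = 390·26.22 = 10225.80
  stratum 3: N_h·S_h = 410·46.21 = 18946.10
  stratum 4: N_h·S_h = 420·12.36 = 5191.20
Σ N_h S_h = 38978.20
n for stratum 2 = 451·10225.80/38978.20 = 118.318 → 118

118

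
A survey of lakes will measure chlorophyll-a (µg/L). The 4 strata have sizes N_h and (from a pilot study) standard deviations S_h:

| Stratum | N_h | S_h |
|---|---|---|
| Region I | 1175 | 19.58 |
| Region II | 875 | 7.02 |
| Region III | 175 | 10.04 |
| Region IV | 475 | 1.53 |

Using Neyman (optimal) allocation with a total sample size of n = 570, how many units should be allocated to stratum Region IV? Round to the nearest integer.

13

Neyman allocation: n_h = n · N_h S_h / Σ N_i S_i, with n = 570.
  stratum Region I: N_h·S_h = 1175·19.58 = 23006.50
  stratum Region II: N_h·S_h = 875·7.02 = 6142.50
  stratum Region III: N_h·S_h = 175·10.04 = 1757.00
  stratum Region IV: N_h·S_h = 475·1.53 = 726.75
Σ N_h S_h = 31632.75
n for stratum Region IV = 570·726.75/31632.75 = 13.096 → 13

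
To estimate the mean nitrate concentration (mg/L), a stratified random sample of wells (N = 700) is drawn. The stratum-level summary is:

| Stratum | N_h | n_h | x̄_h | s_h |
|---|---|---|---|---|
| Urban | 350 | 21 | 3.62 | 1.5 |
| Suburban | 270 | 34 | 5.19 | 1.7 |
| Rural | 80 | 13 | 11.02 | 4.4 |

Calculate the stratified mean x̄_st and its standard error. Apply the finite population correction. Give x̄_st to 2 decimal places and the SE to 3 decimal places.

x̄_st = Σ W_h x̄_h = (350·3.62 + 270·5.19 + 80·11.02)/700 = 5.07129
V̂(x̄_st) = Σ W_h² (1 − n_h/N_h) s_h²/n_h, with W_h = N_h/N and N = 700:
  stratum Urban: (350/700)²·(1 − 21/350)·1.5²/21 = 0.0251786
  stratum Suburban: (270/700)²·(1 − 34/270)·1.7²/34 = 0.0110535
  stratum Rural: (80/700)²·(1 − 13/80)·4.4²/13 = 0.0162904
V̂(x̄_st) = 0.0525224
SE(x̄_st) = √0.0525224 = 0.229178

x̄_st ≈ 5.07, SE ≈ 0.229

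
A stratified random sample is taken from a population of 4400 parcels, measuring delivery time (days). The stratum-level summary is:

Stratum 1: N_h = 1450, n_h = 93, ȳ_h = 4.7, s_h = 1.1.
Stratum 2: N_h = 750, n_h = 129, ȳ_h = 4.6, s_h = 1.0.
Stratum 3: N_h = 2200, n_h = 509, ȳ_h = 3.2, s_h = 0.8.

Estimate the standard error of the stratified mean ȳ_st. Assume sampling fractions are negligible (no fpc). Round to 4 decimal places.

V̂(ȳ_st) = Σ W_h² s_h²/n_h, with W_h = N_h/N and N = 4400:
  stratum 1: (1450/4400)²·1.1²/93 = 0.00141297
  stratum 2: (750/4400)²·1.0²/129 = 0.000225231
  stratum 3: (2200/4400)²·0.8²/509 = 0.000314342
V̂(ȳ_st) = 0.00195254
SE(ȳ_st) = √0.00195254 = 0.0441876

SE(ȳ_st) ≈ 0.0442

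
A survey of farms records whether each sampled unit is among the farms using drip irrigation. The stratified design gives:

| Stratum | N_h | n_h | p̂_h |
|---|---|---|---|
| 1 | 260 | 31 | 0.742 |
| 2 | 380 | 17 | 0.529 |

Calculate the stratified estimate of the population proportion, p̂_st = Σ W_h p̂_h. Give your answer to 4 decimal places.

N = 640; stratum weights W_h = N_h/N.
p̂_st = Σ W_h p̂_h = (260·0.742 + 380·0.529)/640 = 0.61553

p̂_st ≈ 0.6155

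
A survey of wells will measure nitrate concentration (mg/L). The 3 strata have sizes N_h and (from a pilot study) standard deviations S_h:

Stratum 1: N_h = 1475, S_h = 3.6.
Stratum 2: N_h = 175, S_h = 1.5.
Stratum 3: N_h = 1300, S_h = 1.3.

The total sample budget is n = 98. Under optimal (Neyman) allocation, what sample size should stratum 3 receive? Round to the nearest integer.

Neyman allocation: n_h = n · N_h S_h / Σ N_i S_i, with n = 98.
  stratum 1: N_h·S_h = 1475·3.6 = 5310.00
  stratum 2: N_h·S_h = 175·1.5 = 262.50
  stratum 3: N_h·S_h = 1300·1.3 = 1690.00
Σ N_h S_h = 7262.50
n for stratum 3 = 98·1690.00/7262.50 = 22.805 → 23

23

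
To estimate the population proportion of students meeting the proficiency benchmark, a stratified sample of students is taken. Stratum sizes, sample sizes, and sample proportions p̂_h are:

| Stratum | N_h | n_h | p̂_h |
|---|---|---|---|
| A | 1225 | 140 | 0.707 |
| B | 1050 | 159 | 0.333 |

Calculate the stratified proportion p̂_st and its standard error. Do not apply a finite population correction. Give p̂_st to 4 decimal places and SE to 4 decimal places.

p̂_st ≈ 0.5344, SE ≈ 0.0270

N = 2275; stratum weights W_h = N_h/N.
p̂_st = Σ W_h p̂_h = (1225·0.707 + 1050·0.333)/2275 = 0.53438
V̂(p̂_st) = Σ W_h² p̂_h(1−p̂_h)/(n_h−1):
  stratum A: (1225/2275)²·0.707·0.293/139 = 0.000432097
  stratum B: (1050/2275)²·0.333·0.667/158 = 0.000299453
V̂(p̂_st) = 0.00073155; SE = √V̂ = 0.0270472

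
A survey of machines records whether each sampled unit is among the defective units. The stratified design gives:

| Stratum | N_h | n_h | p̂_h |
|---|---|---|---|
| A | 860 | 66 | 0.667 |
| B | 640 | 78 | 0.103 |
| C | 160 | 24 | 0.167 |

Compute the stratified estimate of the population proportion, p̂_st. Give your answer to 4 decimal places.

N = 1660; stratum weights W_h = N_h/N.
p̂_st = Σ W_h p̂_h = (860·0.667 + 640·0.103 + 160·0.167)/1660 = 0.40136

p̂_st ≈ 0.4014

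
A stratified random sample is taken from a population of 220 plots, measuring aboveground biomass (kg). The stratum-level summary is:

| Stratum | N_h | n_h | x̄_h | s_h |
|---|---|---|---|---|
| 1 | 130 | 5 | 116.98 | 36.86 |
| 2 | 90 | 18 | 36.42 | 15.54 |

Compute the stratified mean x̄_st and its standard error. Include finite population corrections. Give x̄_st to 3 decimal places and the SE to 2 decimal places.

x̄_st ≈ 84.024, SE ≈ 9.65

x̄_st = Σ W_h x̄_h = (130·116.98 + 90·36.42)/220 = 84.02364
V̂(x̄_st) = Σ W_h² (1 − n_h/N_h) s_h²/n_h, with W_h = N_h/N and N = 220:
  stratum 1: (130/220)²·(1 − 5/130)·36.86²/5 = 91.2323
  stratum 2: (90/220)²·(1 − 18/90)·15.54²/18 = 1.79622
V̂(x̄_st) = 93.0285
SE(x̄_st) = √93.0285 = 9.64513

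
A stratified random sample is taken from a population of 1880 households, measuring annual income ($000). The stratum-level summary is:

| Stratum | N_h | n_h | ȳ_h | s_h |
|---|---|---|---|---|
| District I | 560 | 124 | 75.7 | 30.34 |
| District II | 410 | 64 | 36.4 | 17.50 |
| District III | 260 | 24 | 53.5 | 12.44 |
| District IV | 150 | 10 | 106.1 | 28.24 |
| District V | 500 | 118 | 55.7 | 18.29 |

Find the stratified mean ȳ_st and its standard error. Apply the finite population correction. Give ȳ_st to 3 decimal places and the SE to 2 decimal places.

ȳ_st = Σ W_h ȳ_h = (560·75.7 + 410·36.4 + 260·53.5 + 150·106.1 + 500·55.7)/1880 = 61.16543
V̂(ȳ_st) = Σ W_h² (1 − n_h/N_h) s_h²/n_h, with W_h = N_h/N and N = 1880:
  stratum District I: (560/1880)²·(1 − 124/560)·30.34²/124 = 0.512824
  stratum District II: (410/1880)²·(1 − 64/410)·17.50²/64 = 0.192062
  stratum District III: (260/1880)²·(1 − 24/260)·12.44²/24 = 0.111944
  stratum District IV: (150/1880)²·(1 − 10/150)·28.24²/10 = 0.473841
  stratum District V: (500/1880)²·(1 − 118/500)·18.29²/118 = 0.153202
V̂(ȳ_st) = 1.44387
SE(ȳ_st) = √1.44387 = 1.20161

ȳ_st ≈ 61.165, SE ≈ 1.20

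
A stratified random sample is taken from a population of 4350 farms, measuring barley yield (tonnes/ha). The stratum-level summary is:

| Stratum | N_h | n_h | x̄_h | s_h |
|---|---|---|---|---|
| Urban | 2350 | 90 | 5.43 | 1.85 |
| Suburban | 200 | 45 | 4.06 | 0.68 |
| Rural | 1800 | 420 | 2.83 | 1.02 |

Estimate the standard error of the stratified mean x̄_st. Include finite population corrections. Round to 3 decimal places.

V̂(x̄_st) = Σ W_h² (1 − n_h/N_h) s_h²/n_h, with W_h = N_h/N and N = 4350:
  stratum Urban: (2350/4350)²·(1 − 90/2350)·1.85²/90 = 0.0106733
  stratum Suburban: (200/4350)²·(1 − 45/200)·0.68²/45 = 1.6834e-05
  stratum Rural: (1800/4350)²·(1 − 420/1800)·1.02²/420 = 0.00032518
V̂(x̄_st) = 0.0110153
SE(x̄_st) = √0.0110153 = 0.104954

SE(x̄_st) ≈ 0.105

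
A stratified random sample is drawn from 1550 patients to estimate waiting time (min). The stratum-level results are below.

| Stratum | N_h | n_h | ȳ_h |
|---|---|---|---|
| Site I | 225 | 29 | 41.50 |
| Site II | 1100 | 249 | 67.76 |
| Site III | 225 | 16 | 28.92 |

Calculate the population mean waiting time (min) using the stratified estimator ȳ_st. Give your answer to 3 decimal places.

ȳ_st ≈ 58.310

N = Σ N_h = 1550. Stratum weights W_h = N_h/N.
ȳ_st = (225·41.50 + 1100·67.76 + 225·28.92) / 1550 = 58.31000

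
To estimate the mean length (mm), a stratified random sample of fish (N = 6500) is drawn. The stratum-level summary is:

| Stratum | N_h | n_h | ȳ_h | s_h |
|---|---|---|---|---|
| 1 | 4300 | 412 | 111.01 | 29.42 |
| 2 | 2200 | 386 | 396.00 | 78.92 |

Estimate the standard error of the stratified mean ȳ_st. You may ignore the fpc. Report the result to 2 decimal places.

SE(ȳ_st) ≈ 1.66

V̂(ȳ_st) = Σ W_h² s_h²/n_h, with W_h = N_h/N and N = 6500:
  stratum 1: (4300/6500)²·29.42²/412 = 0.919387
  stratum 2: (2200/6500)²·78.92²/386 = 1.84844
V̂(ȳ_st) = 2.76783
SE(ȳ_st) = √2.76783 = 1.66368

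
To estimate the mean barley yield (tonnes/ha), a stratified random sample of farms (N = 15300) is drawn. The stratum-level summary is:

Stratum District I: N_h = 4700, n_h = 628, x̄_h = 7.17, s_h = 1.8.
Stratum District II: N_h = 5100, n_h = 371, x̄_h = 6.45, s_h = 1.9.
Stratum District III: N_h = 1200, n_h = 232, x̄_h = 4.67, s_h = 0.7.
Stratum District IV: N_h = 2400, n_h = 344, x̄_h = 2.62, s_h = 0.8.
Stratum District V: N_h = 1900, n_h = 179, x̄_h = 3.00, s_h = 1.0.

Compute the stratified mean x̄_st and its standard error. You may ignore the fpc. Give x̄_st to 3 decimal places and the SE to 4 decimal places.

x̄_st ≈ 5.502, SE ≈ 0.0414

x̄_st = Σ W_h x̄_h = (4700·7.17 + 5100·6.45 + 1200·4.67 + 2400·2.62 + 1900·3.00)/15300 = 5.50235
V̂(x̄_st) = Σ W_h² s_h²/n_h, with W_h = N_h/N and N = 15300:
  stratum District I: (4700/15300)²·1.8²/628 = 0.000486853
  stratum District II: (5100/15300)²·1.9²/371 = 0.00108116
  stratum District III: (1200/15300)²·0.7²/232 = 1.29924e-05
  stratum District IV: (2400/15300)²·0.8²/344 = 4.57785e-05
  stratum District V: (1900/15300)²·1.0²/179 = 8.61532e-05
V̂(x̄_st) = 0.00171294
SE(x̄_st) = √0.00171294 = 0.0413877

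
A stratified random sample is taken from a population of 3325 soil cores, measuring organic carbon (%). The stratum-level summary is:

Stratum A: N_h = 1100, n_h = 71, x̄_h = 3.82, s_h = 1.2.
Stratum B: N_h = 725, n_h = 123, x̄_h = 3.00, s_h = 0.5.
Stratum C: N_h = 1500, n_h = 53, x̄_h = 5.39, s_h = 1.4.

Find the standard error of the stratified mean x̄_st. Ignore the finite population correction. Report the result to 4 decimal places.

SE(x̄_st) ≈ 0.0992

V̂(x̄_st) = Σ W_h² s_h²/n_h, with W_h = N_h/N and N = 3325:
  stratum A: (1100/3325)²·1.2²/71 = 0.00221976
  stratum B: (725/3325)²·0.5²/123 = 9.66335e-05
  stratum C: (1500/3325)²·1.4²/53 = 0.00752626
V̂(x̄_st) = 0.00984266
SE(x̄_st) = √0.00984266 = 0.0992102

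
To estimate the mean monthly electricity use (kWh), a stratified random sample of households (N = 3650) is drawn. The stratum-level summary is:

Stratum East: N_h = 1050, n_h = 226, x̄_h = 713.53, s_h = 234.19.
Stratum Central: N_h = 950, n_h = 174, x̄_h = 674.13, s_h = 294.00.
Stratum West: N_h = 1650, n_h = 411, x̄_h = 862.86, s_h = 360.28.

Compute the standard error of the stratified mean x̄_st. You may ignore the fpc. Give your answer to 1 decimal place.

V̂(x̄_st) = Σ W_h² s_h²/n_h, with W_h = N_h/N and N = 3650:
  stratum East: (1050/3650)²·234.19²/226 = 20.0827
  stratum Central: (950/3650)²·294.00²/174 = 33.6517
  stratum West: (1650/3650)²·360.28²/411 = 64.5388
V̂(x̄_st) = 118.273
SE(x̄_st) = √118.273 = 10.8753

SE(x̄_st) ≈ 10.9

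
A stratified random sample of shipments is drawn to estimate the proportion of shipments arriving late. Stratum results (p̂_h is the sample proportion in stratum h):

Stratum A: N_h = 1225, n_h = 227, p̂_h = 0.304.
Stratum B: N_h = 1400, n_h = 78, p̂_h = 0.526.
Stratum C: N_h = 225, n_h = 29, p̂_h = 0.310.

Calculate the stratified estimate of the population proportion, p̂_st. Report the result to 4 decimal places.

N = 2850; stratum weights W_h = N_h/N.
p̂_st = Σ W_h p̂_h = (1225·0.304 + 1400·0.526 + 225·0.310)/2850 = 0.41353

p̂_st ≈ 0.4135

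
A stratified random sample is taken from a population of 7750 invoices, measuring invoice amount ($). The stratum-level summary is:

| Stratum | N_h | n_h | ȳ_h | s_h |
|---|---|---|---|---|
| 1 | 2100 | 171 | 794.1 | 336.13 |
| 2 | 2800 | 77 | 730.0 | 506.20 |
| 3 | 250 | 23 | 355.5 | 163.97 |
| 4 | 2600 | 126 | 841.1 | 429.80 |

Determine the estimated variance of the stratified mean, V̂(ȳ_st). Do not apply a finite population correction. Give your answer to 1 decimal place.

V̂(ȳ_st) ≈ 649.1

V̂(ȳ_st) = Σ W_h² s_h²/n_h, with W_h = N_h/N and N = 7750:
  stratum 1: (2100/7750)²·336.13²/171 = 48.5125
  stratum 2: (2800/7750)²·506.20²/77 = 434.376
  stratum 3: (250/7750)²·163.97²/23 = 1.2164
  stratum 4: (2600/7750)²·429.80²/126 = 165.008
V̂(ȳ_st) = 649.114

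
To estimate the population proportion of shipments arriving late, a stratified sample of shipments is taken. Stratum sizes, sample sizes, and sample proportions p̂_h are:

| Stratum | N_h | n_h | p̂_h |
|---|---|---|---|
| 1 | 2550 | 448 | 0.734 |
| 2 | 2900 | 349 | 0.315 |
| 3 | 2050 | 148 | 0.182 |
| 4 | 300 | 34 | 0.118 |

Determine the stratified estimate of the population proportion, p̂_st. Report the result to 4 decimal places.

N = 7800; stratum weights W_h = N_h/N.
p̂_st = Σ W_h p̂_h = (2550·0.734 + 2900·0.315 + 2050·0.182 + 300·0.118)/7800 = 0.40945

p̂_st ≈ 0.4094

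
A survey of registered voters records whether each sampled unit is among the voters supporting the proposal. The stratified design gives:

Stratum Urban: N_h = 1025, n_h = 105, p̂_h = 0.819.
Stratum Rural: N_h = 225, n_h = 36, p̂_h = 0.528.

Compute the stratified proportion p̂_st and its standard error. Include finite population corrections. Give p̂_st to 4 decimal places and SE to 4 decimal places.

N = 1250; stratum weights W_h = N_h/N.
p̂_st = Σ W_h p̂_h = (1025·0.819 + 225·0.528)/1250 = 0.76662
V̂(p̂_st) = Σ W_h² (1 − n_h/N_h) p̂_h(1−p̂_h)/(n_h−1):
  stratum Urban: (1025/1250)²·(1 − 105/1025)·0.819·0.181/104 = 0.000860242
  stratum Rural: (225/1250)²·(1 − 36/225)·0.528·0.472/35 = 0.00019379
V̂(p̂_st) = 0.00105403; SE = √V̂ = 0.0324659

p̂_st ≈ 0.7666, SE ≈ 0.0325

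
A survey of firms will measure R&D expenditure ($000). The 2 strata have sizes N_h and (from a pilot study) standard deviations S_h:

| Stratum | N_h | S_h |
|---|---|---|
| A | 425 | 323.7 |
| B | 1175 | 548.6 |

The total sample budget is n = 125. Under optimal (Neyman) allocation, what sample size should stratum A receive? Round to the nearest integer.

Neyman allocation: n_h = n · N_h S_h / Σ N_i S_i, with n = 125.
  stratum A: N_h·S_h = 425·323.7 = 137572.50
  stratum B: N_h·S_h = 1175·548.6 = 644605.00
Σ N_h S_h = 782177.50
n for stratum A = 125·137572.50/782177.50 = 21.985 → 22

22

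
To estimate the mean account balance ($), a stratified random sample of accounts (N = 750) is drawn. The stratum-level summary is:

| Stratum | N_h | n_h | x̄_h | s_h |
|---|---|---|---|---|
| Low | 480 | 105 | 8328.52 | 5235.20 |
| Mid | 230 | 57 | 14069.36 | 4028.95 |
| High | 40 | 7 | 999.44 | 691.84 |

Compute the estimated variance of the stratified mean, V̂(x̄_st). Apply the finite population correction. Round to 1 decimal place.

V̂(x̄_st) = Σ W_h² (1 − n_h/N_h) s_h²/n_h, with W_h = N_h/N and N = 750:
  stratum Low: (480/750)²·(1 − 105/480)·5235.20²/105 = 83527.1
  stratum Mid: (230/750)²·(1 − 57/230)·4028.95²/57 = 20144.7
  stratum High: (40/750)²·(1 − 7/40)·691.84²/7 = 160.459
V̂(x̄_st) = 103832

V̂(x̄_st) ≈ 103832.2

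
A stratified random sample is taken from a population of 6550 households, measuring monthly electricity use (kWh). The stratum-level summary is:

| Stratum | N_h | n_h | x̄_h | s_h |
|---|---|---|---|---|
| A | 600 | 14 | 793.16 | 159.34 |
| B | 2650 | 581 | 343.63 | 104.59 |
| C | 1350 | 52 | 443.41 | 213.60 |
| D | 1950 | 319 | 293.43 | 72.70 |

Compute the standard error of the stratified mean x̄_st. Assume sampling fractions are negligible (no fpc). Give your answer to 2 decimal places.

SE(x̄_st) ≈ 7.55

V̂(x̄_st) = Σ W_h² s_h²/n_h, with W_h = N_h/N and N = 6550:
  stratum A: (600/6550)²·159.34²/14 = 15.2174
  stratum B: (2650/6550)²·104.59²/581 = 3.08186
  stratum C: (1350/6550)²·213.60²/52 = 37.2721
  stratum D: (1950/6550)²·72.70²/319 = 1.46847
V̂(x̄_st) = 57.0399
SE(x̄_st) = √57.0399 = 7.55248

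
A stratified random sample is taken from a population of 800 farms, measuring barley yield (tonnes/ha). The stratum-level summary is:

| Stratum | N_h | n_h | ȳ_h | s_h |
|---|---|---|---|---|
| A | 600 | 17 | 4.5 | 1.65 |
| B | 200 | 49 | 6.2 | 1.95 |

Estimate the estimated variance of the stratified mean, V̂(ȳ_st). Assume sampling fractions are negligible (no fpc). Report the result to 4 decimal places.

V̂(ȳ_st) = Σ W_h² s_h²/n_h, with W_h = N_h/N and N = 800:
  stratum A: (600/800)²·1.65²/17 = 0.0900827
  stratum B: (200/800)²·1.95²/49 = 0.00485013
V̂(ȳ_st) = 0.0949328

V̂(ȳ_st) ≈ 0.0949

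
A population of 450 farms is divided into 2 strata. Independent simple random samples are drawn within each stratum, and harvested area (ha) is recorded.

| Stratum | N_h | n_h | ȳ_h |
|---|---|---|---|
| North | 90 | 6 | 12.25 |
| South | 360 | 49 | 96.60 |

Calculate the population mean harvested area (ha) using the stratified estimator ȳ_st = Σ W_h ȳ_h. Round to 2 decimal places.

N = Σ N_h = 450. Stratum weights W_h = N_h/N.
ȳ_st = (90·12.25 + 360·96.60) / 450 = 79.7300

ȳ_st ≈ 79.73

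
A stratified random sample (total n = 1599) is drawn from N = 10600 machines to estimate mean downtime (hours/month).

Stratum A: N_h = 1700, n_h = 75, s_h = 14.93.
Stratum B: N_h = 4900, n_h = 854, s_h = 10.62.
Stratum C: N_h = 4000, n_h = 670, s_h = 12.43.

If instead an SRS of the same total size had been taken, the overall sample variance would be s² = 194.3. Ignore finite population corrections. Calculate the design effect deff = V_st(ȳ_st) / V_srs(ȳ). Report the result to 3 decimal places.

deff ≈ 1.132

V̂(ȳ_st) = Σ W_h² s_h²/n_h, with W_h = N_h/N and N = 10600:
  stratum A: (1700/10600)²·14.93²/75 = 0.0764442
  stratum B: (4900/10600)²·10.62²/854 = 0.0282209
  stratum C: (4000/10600)²·12.43²/670 = 0.0328379
V_st = 0.137503
V_srs = s²/n = 194.3/1599 = 0.121513
deff = V_st / V_srs = 0.137503/0.121513 = 1.1316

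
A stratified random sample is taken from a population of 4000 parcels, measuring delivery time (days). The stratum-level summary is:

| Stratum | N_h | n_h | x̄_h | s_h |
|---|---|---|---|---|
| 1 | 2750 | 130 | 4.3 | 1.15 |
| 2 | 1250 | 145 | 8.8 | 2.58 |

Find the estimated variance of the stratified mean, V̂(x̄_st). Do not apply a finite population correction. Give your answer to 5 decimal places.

V̂(x̄_st) ≈ 0.00929

V̂(x̄_st) = Σ W_h² s_h²/n_h, with W_h = N_h/N and N = 4000:
  stratum 1: (2750/4000)²·1.15²/130 = 0.00480837
  stratum 2: (1250/4000)²·2.58²/145 = 0.00448303
V̂(x̄_st) = 0.0092914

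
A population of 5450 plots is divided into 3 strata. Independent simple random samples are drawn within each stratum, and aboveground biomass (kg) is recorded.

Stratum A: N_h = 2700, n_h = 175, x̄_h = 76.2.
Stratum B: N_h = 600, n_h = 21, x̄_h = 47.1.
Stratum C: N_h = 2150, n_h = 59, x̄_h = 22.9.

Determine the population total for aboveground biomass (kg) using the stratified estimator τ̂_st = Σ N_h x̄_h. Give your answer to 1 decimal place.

τ̂_st = Σ N_h x̄_h = 2700·76.2 + 600·47.1 + 2150·22.9 = 283235.0

τ̂_st ≈ 283235.0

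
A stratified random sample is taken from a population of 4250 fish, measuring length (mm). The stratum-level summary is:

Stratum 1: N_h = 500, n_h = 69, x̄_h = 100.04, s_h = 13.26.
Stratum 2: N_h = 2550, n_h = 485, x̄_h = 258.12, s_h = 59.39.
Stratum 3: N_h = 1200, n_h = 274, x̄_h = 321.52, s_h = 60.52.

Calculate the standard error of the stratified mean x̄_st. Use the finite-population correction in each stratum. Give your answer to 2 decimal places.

V̂(x̄_st) = Σ W_h² (1 − n_h/N_h) s_h²/n_h, with W_h = N_h/N and N = 4250:
  stratum 1: (500/4250)²·(1 − 69/500)·13.26²/69 = 0.0304024
  stratum 2: (2550/4250)²·(1 − 485/2550)·59.39²/485 = 2.12015
  stratum 3: (1200/4250)²·(1 − 274/1200)·60.52²/274 = 0.822359
V̂(x̄_st) = 2.97292
SE(x̄_st) = √2.97292 = 1.72421

SE(x̄_st) ≈ 1.72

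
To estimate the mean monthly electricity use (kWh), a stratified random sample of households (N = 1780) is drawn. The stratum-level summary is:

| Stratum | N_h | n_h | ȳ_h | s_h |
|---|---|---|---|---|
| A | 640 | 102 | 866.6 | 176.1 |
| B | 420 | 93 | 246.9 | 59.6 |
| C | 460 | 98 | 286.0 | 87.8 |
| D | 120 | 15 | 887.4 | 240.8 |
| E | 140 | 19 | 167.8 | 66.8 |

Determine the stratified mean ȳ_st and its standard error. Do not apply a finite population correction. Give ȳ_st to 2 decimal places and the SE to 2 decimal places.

ȳ_st ≈ 516.78, SE ≈ 8.11

ȳ_st = Σ W_h ȳ_h = (640·866.6 + 420·246.9 + 460·286.0 + 120·887.4 + 140·167.8)/1780 = 516.77640
V̂(ȳ_st) = Σ W_h² s_h²/n_h, with W_h = N_h/N and N = 1780:
  stratum A: (640/1780)²·176.1²/102 = 39.3042
  stratum B: (420/1780)²·59.6²/93 = 2.12651
  stratum C: (460/1780)²·87.8²/98 = 5.25338
  stratum D: (120/1780)²·240.8²/15 = 17.5689
  stratum E: (140/1780)²·66.8²/19 = 1.45283
V̂(ȳ_st) = 65.7058
SE(ȳ_st) = √65.7058 = 8.10591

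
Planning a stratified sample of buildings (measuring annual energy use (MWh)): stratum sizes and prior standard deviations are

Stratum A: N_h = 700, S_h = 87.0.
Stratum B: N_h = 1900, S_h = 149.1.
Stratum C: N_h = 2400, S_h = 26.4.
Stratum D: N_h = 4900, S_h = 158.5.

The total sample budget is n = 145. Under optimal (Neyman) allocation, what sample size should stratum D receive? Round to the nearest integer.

Neyman allocation: n_h = n · N_h S_h / Σ N_i S_i, with n = 145.
  stratum A: N_h·S_h = 700·87.0 = 60900.00
  stratum B: N_h·S_h = 1900·149.1 = 283290.00
  stratum C: N_h·S_h = 2400·26.4 = 63360.00
  stratum D: N_h·S_h = 4900·158.5 = 776650.00
Σ N_h S_h = 1184200.00
n for stratum D = 145·776650.00/1184200.00 = 95.097 → 95

95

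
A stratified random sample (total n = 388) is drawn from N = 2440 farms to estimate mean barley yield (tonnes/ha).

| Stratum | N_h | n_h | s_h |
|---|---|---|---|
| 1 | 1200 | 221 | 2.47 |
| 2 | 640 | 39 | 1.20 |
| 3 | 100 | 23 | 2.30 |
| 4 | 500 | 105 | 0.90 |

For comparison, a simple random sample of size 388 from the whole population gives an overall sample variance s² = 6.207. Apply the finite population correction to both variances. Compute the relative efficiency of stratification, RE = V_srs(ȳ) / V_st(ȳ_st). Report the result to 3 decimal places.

RE ≈ 1.604

V̂(ȳ_st) = Σ W_h² (1 − n_h/N_h) s_h²/n_h, with W_h = N_h/N and N = 2440:
  stratum 1: (1200/2440)²·(1 − 221/1200)·2.47²/221 = 0.00544736
  stratum 2: (640/2440)²·(1 − 39/640)·1.20²/39 = 0.00238546
  stratum 3: (100/2440)²·(1 − 23/100)·2.30²/23 = 0.000297467
  stratum 4: (500/2440)²·(1 − 105/500)·0.90²/105 = 0.000255908
V_st = 0.0083862
V_srs = (1 − 388/2440)·6.207/388 = 0.0134536
Relative efficiency = V_srs / V_st = 0.0134536/0.0083862 = 1.6043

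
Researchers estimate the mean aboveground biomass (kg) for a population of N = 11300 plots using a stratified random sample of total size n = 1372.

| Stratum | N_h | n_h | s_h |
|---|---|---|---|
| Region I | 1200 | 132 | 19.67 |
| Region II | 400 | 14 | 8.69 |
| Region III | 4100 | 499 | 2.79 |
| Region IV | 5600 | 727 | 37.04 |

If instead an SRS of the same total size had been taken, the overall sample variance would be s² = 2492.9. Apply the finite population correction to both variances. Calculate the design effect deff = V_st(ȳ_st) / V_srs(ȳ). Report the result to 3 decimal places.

deff ≈ 0.276

V̂(ȳ_st) = Σ W_h² (1 − n_h/N_h) s_h²/n_h, with W_h = N_h/N and N = 11300:
  stratum Region I: (1200/11300)²·(1 − 132/1200)·19.67²/132 = 0.0294192
  stratum Region II: (400/11300)²·(1 − 14/400)·8.69²/14 = 0.00652232
  stratum Region III: (4100/11300)²·(1 − 499/4100)·2.79²/499 = 0.00180367
  stratum Region IV: (5600/11300)²·(1 − 727/5600)·37.04²/727 = 0.403306
V_st = 0.441052
V_srs = (1 − 1372/11300)·2492.9/1372 = 1.59637
deff = V_st / V_srs = 0.441052/1.59637 = 0.2763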